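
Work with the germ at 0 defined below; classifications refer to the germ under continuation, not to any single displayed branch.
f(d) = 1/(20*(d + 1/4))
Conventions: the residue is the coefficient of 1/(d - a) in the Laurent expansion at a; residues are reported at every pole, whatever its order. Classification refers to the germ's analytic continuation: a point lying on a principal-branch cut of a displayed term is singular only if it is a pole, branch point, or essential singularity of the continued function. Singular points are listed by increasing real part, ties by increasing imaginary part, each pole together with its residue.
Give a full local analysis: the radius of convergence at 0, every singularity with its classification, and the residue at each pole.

Denominator factor (d + 1/4): pole of order 1 at -1/4, modulus 1/4.
The radius of convergence is the smallest modulus among the singular points: 1/4.
At the order-1 pole -1/4 set g(d) = (d - (-1/4))*f(d) = 1/20.
Simple pole: residue = g(a) at a = -1/4, which is 1/20.

Radius of convergence at 0: 1/4.
At -1/4: a pole of order 1; residue 1/20.


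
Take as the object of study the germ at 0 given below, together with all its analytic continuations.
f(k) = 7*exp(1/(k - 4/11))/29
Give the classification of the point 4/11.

The exponent 1/(k - (4/11)) has a pole at 4/11, so exp(1/(k - (4/11))) takes every nonzero value near it: an essential singularity (not a pole of any order).

The point is an essential singularity.


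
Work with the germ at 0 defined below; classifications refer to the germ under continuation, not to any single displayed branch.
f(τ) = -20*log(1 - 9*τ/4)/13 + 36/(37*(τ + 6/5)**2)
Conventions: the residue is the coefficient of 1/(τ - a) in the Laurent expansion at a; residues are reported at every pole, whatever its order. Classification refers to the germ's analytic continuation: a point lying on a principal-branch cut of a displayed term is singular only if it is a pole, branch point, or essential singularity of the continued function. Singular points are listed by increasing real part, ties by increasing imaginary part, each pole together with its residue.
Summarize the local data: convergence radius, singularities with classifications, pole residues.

Denominator factor (τ + 6/5)^2: pole of order 2 at -6/5, modulus 6/5.
Branch term (-20/13)*log(1 - τ/(4/9)): its argument vanishes at τ = 4/9, a logarithmic branch point, modulus 4/9.
The radius of convergence is the smallest modulus among the singular points: 4/9.
The branch term is analytic at -6/5 and contributes nothing to the residue; only the rational part matters.
At the order-2 pole -6/5 set g(τ) = (τ - (-6/5))^2*(rational part) = 36/37.
Order-2 pole: residue = g'(a); g'(-6/5) = 0, so the residue is 0.
List the singular points by increasing real part (a conjugate pair: the negative imaginary part first).

Radius of convergence at 0: 4/9.
At -6/5: a pole of order 2; residue 0.
At 4/9: a logarithmic branch point.


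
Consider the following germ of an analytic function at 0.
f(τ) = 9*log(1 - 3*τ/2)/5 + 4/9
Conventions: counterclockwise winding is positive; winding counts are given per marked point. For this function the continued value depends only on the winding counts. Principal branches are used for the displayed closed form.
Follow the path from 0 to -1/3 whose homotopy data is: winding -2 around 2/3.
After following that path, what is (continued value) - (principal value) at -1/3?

Continued minus principal equals -(36/5)*pi*i.

The rational part is single-valued and drops out of the difference; each branch term changes only by its own monodromy.
(9/5)*log(1 - τ/(2/3)): each positive loop around 2/3 adds 2*pi*i to the log, so winding -2 contributes (9/5)*(-2)*2*pi*i = -(36/5)*pi*i.
Summing the contributions at τ = -1/3 gives -(36/5)*pi*i.


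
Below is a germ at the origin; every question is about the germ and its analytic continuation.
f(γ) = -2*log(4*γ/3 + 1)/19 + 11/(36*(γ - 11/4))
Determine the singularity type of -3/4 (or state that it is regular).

The point is a logarithmic branch point.

The term (-2/19)*log(1 - γ/(-3/4)) has argument 1 - -3/4/(-3/4) = 0 at -3/4: a logarithmic (infinitely-sheeted) branch point; the remaining terms are analytic or single-valued there.


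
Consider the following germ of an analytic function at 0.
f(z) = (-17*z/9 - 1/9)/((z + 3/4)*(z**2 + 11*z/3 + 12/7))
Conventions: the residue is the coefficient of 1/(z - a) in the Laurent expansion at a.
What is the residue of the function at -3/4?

The residue is -1316/477.

At the order-1 pole -3/4 set g(z) = (z - (-3/4))*f(z) = (-17*z/9 - 1/9)/(z**2 + 11*z/3 + 12/7).
Simple pole: residue = g(a) at a = -3/4, which is -1316/477.


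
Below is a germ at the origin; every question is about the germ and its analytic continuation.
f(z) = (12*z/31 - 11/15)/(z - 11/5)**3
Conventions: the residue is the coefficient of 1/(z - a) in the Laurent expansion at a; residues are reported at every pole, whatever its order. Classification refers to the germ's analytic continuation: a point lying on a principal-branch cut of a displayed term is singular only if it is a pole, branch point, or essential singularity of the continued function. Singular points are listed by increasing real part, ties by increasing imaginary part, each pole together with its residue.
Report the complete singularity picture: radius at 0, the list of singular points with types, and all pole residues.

Radius of convergence at 0: 11/5.
At 11/5: a pole of order 3; residue 0.

Denominator factor (z - 11/5)^3: pole of order 3 at 11/5, modulus 11/5.
The radius of convergence is the smallest modulus among the singular points: 11/5.
At the order-3 pole 11/5 set g(z) = (z - (11/5))^3*f(z) = 12*z/31 - 11/15.
Order-3 pole: residue = g''(a)/2; g''(11/5) = 0, so the residue is 0.


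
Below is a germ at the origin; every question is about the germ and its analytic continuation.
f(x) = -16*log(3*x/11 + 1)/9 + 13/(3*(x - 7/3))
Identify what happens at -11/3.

The point is a logarithmic branch point.

The term (-16/9)*log(1 - x/(-11/3)) has argument 1 - -11/3/(-11/3) = 0 at -11/3: a logarithmic (infinitely-sheeted) branch point; the remaining terms are analytic or single-valued there.


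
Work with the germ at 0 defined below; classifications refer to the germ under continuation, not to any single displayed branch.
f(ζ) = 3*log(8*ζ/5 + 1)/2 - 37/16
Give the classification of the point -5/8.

The point is a logarithmic branch point.

The term (3/2)*log(1 - ζ/(-5/8)) has argument 1 - -5/8/(-5/8) = 0 at -5/8: a logarithmic (infinitely-sheeted) branch point; the remaining terms are analytic or single-valued there.


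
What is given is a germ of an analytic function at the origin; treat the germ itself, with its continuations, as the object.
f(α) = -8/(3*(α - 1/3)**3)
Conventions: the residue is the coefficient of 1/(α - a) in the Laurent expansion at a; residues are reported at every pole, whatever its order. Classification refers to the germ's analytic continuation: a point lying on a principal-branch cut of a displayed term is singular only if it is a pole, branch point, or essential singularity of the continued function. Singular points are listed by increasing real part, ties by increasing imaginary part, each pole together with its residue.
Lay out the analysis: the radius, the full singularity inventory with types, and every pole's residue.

Radius of convergence at 0: 1/3.
At 1/3: a pole of order 3; residue 0.

Denominator factor (α - 1/3)^3: pole of order 3 at 1/3, modulus 1/3.
The radius of convergence is the smallest modulus among the singular points: 1/3.
At the order-3 pole 1/3 set g(α) = (α - (1/3))^3*f(α) = -8/3.
Order-3 pole: residue = g''(a)/2; g''(1/3) = 0, so the residue is 0.


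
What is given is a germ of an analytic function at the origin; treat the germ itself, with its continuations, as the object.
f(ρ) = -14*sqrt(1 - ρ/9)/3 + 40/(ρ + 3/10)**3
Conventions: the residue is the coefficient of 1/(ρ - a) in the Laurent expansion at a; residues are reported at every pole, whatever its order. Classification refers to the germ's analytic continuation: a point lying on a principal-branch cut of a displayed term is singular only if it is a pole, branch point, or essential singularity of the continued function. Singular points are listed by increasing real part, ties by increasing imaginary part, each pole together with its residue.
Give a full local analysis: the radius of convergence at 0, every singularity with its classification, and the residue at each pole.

Radius of convergence at 0: 3/10.
At -3/10: a pole of order 3; residue 0.
At 9: an algebraic (square-root) branch point.

Denominator factor (ρ + 3/10)^3: pole of order 3 at -3/10, modulus 3/10.
Branch term (-14/3)*sqrt(1 - ρ/(9)): its argument vanishes at ρ = 9, a square-root branch point, modulus 9.
The radius of convergence is the smallest modulus among the singular points: 3/10.
The branch term is analytic at -3/10 and contributes nothing to the residue; only the rational part matters.
At the order-3 pole -3/10 set g(ρ) = (ρ - (-3/10))^3*(rational part) = 40.
Order-3 pole: residue = g''(a)/2; g''(-3/10) = 0, so the residue is 0.
List the singular points by increasing real part (a conjugate pair: the negative imaginary part first).


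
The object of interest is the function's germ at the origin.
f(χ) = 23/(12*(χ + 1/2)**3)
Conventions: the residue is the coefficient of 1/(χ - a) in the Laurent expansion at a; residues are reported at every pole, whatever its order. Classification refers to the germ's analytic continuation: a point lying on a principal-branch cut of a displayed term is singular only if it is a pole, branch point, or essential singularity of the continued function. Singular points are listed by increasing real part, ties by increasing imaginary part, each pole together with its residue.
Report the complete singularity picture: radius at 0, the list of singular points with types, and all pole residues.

Radius of convergence at 0: 1/2.
At -1/2: a pole of order 3; residue 0.

Denominator factor (χ + 1/2)^3: pole of order 3 at -1/2, modulus 1/2.
The radius of convergence is the smallest modulus among the singular points: 1/2.
At the order-3 pole -1/2 set g(χ) = (χ - (-1/2))^3*f(χ) = 23/12.
Order-3 pole: residue = g''(a)/2; g''(-1/2) = 0, so the residue is 0.


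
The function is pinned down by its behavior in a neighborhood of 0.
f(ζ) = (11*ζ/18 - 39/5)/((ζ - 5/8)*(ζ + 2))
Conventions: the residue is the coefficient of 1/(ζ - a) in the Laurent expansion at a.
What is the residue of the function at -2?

At the order-1 pole -2 set g(ζ) = (ζ - (-2))*f(ζ) = (11*ζ/18 - 39/5)/(ζ - 5/8).
Simple pole: residue = g(a) at a = -2, which is 464/135.

The residue is 464/135.


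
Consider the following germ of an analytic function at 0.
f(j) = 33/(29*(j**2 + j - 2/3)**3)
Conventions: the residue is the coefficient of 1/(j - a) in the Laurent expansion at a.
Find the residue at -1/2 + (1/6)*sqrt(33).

The factor j**2 + j - 2/3 splits as (j - a)(j - a') with a = -1/2 + (1/6)*sqrt(33), a' = -1/2 - (1/6)*sqrt(33). At the order-3 pole a set g(j) = (j - a)^3*f(j) = [33/29] / (j - a')^3.
Order-3 pole: residue = g''(a)/2; g''(-1/2 + (1/6)*sqrt(33)) = (324/3509)*sqrt(33), so the residue is (162/3509)*sqrt(33).

The residue is (162/3509)*sqrt(33).


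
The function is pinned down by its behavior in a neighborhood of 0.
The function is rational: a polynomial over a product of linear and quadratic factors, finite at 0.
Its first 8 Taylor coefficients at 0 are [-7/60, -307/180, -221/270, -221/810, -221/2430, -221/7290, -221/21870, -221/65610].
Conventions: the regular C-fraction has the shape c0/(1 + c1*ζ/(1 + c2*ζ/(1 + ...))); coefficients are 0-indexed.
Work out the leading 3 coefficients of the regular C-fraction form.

The regular C-fraction coefficients are [-7/60, -307/21, 30385/2149].

Taylor coefficients (read off): a_0 = -7/60, a_1 = -307/180, a_2 = -221/270.
c0 = a_0 = -7/60. Peel one level at a time: if S = 1 + c*ζ/S' with S'(0) = 1, then c is the ζ-coefficient of S and S' = c*ζ/(S - 1).
S_1 = c0/f = 1 + (-307/21)*ζ + (30385/147)*ζ^2 + ...; c1 = -307/21.
S_2 = c1*ζ/(S_1 - 1) = 1 + (30385/2149)*ζ + ...; c2 = 30385/2149.


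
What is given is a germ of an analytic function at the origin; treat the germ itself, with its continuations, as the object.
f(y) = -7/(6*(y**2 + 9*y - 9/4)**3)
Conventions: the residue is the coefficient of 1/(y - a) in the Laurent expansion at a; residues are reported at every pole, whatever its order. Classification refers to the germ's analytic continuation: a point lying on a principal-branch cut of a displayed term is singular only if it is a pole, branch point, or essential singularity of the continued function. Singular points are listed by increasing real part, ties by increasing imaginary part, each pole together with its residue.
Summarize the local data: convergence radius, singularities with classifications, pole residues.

Radius of convergence at 0: -9/2 + (3/2)*sqrt(10).
At -9/2 - (3/2)*sqrt(10): a pole of order 3; residue (7/243000)*sqrt(10).
At -9/2 + (3/2)*sqrt(10): a pole of order 3; residue -(7/243000)*sqrt(10).

Denominator factor (y**2 + 9*y - 9/4)^3: discriminant 90, real irrational roots -9/2 + (3/2)*sqrt(10) and -9/2 - (3/2)*sqrt(10); poles of order 3, moduli -9/2 + (3/2)*sqrt(10) and 9/2 + (3/2)*sqrt(10).
The radius of convergence is the smallest modulus among the singular points: -9/2 + (3/2)*sqrt(10).
The factor y**2 + 9*y - 9/4 splits as (y - a)(y - a') with a = -9/2 - (3/2)*sqrt(10), a' = -9/2 + (3/2)*sqrt(10). At the order-3 pole a set g(y) = (y - a)^3*f(y) = [-7/6] / (y - a')^3.
Order-3 pole: residue = g''(a)/2; g''(-9/2 - (3/2)*sqrt(10)) = (7/121500)*sqrt(10), so the residue is (7/243000)*sqrt(10).
The factor y**2 + 9*y - 9/4 splits as (y - a)(y - a') with a = -9/2 + (3/2)*sqrt(10), a' = -9/2 - (3/2)*sqrt(10). At the order-3 pole a set g(y) = (y - a)^3*f(y) = [-7/6] / (y - a')^3.
Order-3 pole: residue = g''(a)/2; g''(-9/2 + (3/2)*sqrt(10)) = -(7/121500)*sqrt(10), so the residue is -(7/243000)*sqrt(10).
List the singular points by increasing real part (a conjugate pair: the negative imaginary part first).


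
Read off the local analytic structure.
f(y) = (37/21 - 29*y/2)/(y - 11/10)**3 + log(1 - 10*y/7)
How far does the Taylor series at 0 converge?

The radius of convergence is 7/10.

Denominator factor (y - 11/10)^3: pole of order 3 at 11/10, modulus 11/10.
Branch term (1)*log(1 - y/(7/10)): its argument vanishes at y = 7/10, a logarithmic branch point, modulus 7/10.
The radius of convergence is the smallest modulus among the singular points: 7/10.


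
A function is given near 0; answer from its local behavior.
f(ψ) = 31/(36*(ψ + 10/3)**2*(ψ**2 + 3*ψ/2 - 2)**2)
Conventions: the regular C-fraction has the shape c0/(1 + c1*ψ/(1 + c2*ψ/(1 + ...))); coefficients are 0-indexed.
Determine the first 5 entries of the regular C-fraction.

Taylor coefficients (expand at 0): a_0 = 31/1600, a_1 = 279/16000, a_2 = 25513/640000, a_3 = 40641/800000, a_4 = 3917067/51200000.
c0 = a_0 = 31/1600. Peel one level at a time: if S = 1 + c*ψ/S' with S'(0) = 1, then c is the ψ-coefficient of S and S' = c*ψ/(S - 1).
S_1 = c0/f = 1 + (-9/10)*ψ + (-499/400)*ψ^2 + ...; c1 = -9/10.
S_2 = c1*ψ/(S_1 - 1) = 1 + (-499/360)*ψ + (299761/129600)*ψ^2 + ...; c2 = -499/360.
S_3 = c2*ψ/(S_2 - 1) = 1 + (299761/179640)*ψ + (606967/996004)*ψ^2 + ...; c3 = 299761/179640.
S_4 = c3*ψ/(S_3 - 1) = 1 + (-54627030/149580739)*ψ + ...; c4 = -54627030/149580739.

The regular C-fraction coefficients are [31/1600, -9/10, -499/360, 299761/179640, -54627030/149580739].


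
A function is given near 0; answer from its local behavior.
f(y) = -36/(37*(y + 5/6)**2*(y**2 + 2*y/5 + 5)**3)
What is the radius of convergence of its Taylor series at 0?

Denominator factor (y + 5/6)^2: pole of order 2 at -5/6, modulus 5/6.
Denominator factor (y**2 + 2*y/5 + 5)^3: discriminant -496/25, complex-conjugate roots (-1/5) + ((2/5)*sqrt(31))*i and (-1/5) - ((2/5)*sqrt(31))*i; poles of order 3, moduli sqrt(5) and sqrt(5).
The radius of convergence is the smallest modulus among the singular points: 5/6.

The radius of convergence is 5/6.


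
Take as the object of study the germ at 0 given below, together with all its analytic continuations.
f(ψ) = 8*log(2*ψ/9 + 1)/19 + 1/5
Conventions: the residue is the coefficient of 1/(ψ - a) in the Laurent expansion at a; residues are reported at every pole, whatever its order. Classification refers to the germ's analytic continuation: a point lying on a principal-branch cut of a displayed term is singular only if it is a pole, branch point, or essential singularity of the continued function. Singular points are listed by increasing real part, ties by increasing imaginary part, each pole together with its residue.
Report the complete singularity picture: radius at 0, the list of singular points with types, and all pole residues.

Radius of convergence at 0: 9/2.
At -9/2: a logarithmic branch point.

Branch term (8/19)*log(1 - ψ/(-9/2)): its argument vanishes at ψ = -9/2, a logarithmic branch point, modulus 9/2.
The radius of convergence is the smallest modulus among the singular points: 9/2.


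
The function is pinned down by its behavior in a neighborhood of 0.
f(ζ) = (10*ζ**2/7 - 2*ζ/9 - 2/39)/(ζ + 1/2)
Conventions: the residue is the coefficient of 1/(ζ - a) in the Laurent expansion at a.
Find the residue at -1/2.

The residue is 683/1638.

At the order-1 pole -1/2 set g(ζ) = (ζ - (-1/2))*f(ζ) = 10*ζ**2/7 - 2*ζ/9 - 2/39.
Simple pole: residue = g(a) at a = -1/2, which is 683/1638.


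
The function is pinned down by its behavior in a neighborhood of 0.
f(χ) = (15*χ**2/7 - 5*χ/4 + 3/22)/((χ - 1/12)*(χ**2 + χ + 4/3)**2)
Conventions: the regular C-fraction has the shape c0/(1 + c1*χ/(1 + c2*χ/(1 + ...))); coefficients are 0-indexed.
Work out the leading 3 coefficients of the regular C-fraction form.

The regular C-fraction coefficients are [-81/88, -4/3, -44225/1344].

Taylor coefficients (expand at 0): a_0 = -81/88, a_1 = -27/22, a_2 = -414153/9856.
c0 = a_0 = -81/88. Peel one level at a time: if S = 1 + c*χ/S' with S'(0) = 1, then c is the χ-coefficient of S and S' = c*χ/(S - 1).
S_1 = c0/f = 1 + (-4/3)*χ + (-44225/1008)*χ^2 + ...; c1 = -4/3.
S_2 = c1*χ/(S_1 - 1) = 1 + (-44225/1344)*χ + ...; c2 = -44225/1344.


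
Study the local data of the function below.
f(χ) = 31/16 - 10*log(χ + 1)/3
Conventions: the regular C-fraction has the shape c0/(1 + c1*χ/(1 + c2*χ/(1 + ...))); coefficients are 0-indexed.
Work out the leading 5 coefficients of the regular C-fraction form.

The regular C-fraction coefficients are [31/16, 160/93, -227/186, -31/454, 129/227].

Taylor coefficients (expand at 0): a_0 = 31/16, a_1 = -10/3, a_2 = 5/3, a_3 = -10/9, a_4 = 5/6.
c0 = a_0 = 31/16. Peel one level at a time: if S = 1 + c*χ/S' with S'(0) = 1, then c is the χ-coefficient of S and S' = c*χ/(S - 1).
S_1 = c0/f = 1 + (160/93)*χ + (18160/8649)*χ^2 + ...; c1 = 160/93.
S_2 = c1*χ/(S_1 - 1) = 1 + (-227/186)*χ + (-1/12)*χ^2 + ...; c2 = -227/186.
S_3 = c2*χ/(S_2 - 1) = 1 + (-31/454)*χ + (3999/103058)*χ^2 + ...; c3 = -31/454.
S_4 = c3*χ/(S_3 - 1) = 1 + (129/227)*χ + ...; c4 = 129/227.


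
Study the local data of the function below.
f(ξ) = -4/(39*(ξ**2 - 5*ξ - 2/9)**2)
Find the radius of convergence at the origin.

Denominator factor (ξ**2 - 5*ξ - 2/9)^2: discriminant 233/9, real irrational roots 5/2 + (1/6)*sqrt(233) and 5/2 - (1/6)*sqrt(233); poles of order 2, moduli 5/2 + (1/6)*sqrt(233) and -5/2 + (1/6)*sqrt(233).
The radius of convergence is the smallest modulus among the singular points: -5/2 + (1/6)*sqrt(233).

The radius of convergence is -5/2 + (1/6)*sqrt(233).


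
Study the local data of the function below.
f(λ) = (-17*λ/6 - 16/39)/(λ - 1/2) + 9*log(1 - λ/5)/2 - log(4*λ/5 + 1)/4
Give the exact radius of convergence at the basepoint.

The radius of convergence is 1/2.

Denominator factor (λ - 1/2): pole of order 1 at 1/2, modulus 1/2.
Branch term (9/2)*log(1 - λ/(5)): its argument vanishes at λ = 5, a logarithmic branch point, modulus 5.
Branch term (-1/4)*log(1 - λ/(-5/4)): its argument vanishes at λ = -5/4, a logarithmic branch point, modulus 5/4.
The radius of convergence is the smallest modulus among the singular points: 1/2.


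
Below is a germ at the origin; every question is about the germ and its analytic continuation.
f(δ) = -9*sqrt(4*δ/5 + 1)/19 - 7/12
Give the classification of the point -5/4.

The point is an algebraic (square-root) branch point.

The term (-9/19)*sqrt(1 - δ/(-5/4)) has argument 1 - -5/4/(-5/4) = 0 at -5/4: a square-root (algebraic, two-sheeted) branch point; the remaining terms are analytic or single-valued there.


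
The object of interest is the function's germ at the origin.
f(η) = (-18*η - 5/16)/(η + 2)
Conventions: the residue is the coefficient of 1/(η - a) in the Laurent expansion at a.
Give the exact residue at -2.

The residue is 571/16.

At the order-1 pole -2 set g(η) = (η - (-2))*f(η) = -18*η - 5/16.
Simple pole: residue = g(a) at a = -2, which is 571/16.


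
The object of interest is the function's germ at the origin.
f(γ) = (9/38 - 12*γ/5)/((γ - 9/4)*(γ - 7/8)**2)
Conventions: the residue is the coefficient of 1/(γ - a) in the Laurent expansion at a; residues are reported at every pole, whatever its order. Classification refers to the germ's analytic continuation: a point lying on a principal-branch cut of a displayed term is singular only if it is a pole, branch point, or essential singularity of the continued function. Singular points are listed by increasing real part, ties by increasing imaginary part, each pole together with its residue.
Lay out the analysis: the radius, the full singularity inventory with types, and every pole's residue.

Radius of convergence at 0: 7/8.
At 7/8: a pole of order 2; residue 31392/11495.
At 9/4: a pole of order 1; residue -31392/11495.

Denominator factor (γ - 7/8)^2: pole of order 2 at 7/8, modulus 7/8.
Denominator factor (γ - 9/4): pole of order 1 at 9/4, modulus 9/4.
The radius of convergence is the smallest modulus among the singular points: 7/8.
At the order-2 pole 7/8 set g(γ) = (γ - (7/8))^2*f(γ) = (9/38 - 12*γ/5)/(γ - 9/4).
Order-2 pole: residue = g'(a); g'(7/8) = 31392/11495, so the residue is 31392/11495.
At the order-1 pole 9/4 set g(γ) = (γ - (9/4))*f(γ) = (9/38 - 12*γ/5)/(γ - 7/8)**2.
Simple pole: residue = g(a) at a = 9/4, which is -31392/11495.
List the singular points by increasing real part (a conjugate pair: the negative imaginary part first).


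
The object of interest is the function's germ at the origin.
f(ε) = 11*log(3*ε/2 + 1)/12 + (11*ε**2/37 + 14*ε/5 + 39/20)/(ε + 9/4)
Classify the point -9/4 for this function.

The denominator factor ε + 9/4 vanishes at -9/4 and appears to the power 1; the numerator there equals -8421/2960, nonzero, and no other factor vanishes.
The branch terms are analytic at this point.
Hence a pole whose order is the multiplicity, 1.

The point is a pole of order 1.


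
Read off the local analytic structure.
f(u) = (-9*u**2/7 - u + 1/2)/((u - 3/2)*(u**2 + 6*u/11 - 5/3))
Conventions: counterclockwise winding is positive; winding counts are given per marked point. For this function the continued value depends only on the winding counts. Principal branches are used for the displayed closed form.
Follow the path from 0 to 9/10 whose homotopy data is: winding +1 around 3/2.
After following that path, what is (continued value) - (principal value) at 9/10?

Continued minus principal equals 0.

The function is rational, hence single-valued: continuing it around any pole returns the same value, so the difference is 0.


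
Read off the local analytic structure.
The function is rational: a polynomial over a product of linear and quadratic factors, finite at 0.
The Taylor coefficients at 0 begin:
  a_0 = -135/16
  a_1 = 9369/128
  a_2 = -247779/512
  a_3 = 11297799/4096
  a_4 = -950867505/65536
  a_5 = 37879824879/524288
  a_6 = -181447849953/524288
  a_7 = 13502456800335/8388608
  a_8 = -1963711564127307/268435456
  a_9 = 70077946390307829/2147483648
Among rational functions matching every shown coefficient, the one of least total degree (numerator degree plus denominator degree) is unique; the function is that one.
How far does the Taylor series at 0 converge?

No rational of total degree below 8 reproduces all 10 coefficients; solving the [1/7] Pade equations on them gives f(κ) = (11*κ/3 + 5/3)/((κ - 2/3)*(κ**2 + 11*κ/4 + 2/3)**3), whose expansion matches every shown term.
Denominator factor (κ**2 + 11*κ/4 + 2/3)^3: discriminant 235/48, real irrational roots -11/8 + (1/24)*sqrt(705) and -11/8 - (1/24)*sqrt(705); poles of order 3, moduli 11/8 - (1/24)*sqrt(705) and 11/8 + (1/24)*sqrt(705).
Denominator factor (κ - 2/3): pole of order 1 at 2/3, modulus 2/3.
The radius of convergence is the smallest modulus among the singular points: 11/8 - (1/24)*sqrt(705).

The radius of convergence is 11/8 - (1/24)*sqrt(705).


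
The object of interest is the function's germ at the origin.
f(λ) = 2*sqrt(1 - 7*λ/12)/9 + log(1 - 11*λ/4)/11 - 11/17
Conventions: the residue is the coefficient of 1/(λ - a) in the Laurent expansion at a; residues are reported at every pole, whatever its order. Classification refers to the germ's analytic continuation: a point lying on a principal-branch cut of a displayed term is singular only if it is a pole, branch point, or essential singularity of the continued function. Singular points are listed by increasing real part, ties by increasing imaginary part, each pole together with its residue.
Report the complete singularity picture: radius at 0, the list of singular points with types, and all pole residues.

Radius of convergence at 0: 4/11.
At 4/11: a logarithmic branch point.
At 12/7: an algebraic (square-root) branch point.

Branch term (2/9)*sqrt(1 - λ/(12/7)): its argument vanishes at λ = 12/7, a square-root branch point, modulus 12/7.
Branch term (1/11)*log(1 - λ/(4/11)): its argument vanishes at λ = 4/11, a logarithmic branch point, modulus 4/11.
The radius of convergence is the smallest modulus among the singular points: 4/11.
List the singular points by increasing real part (a conjugate pair: the negative imaginary part first).


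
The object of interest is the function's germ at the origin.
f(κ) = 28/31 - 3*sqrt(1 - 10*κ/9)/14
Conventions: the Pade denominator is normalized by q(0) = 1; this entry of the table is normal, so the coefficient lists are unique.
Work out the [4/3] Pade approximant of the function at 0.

The Pade approximant has numerator coefficients [299/434, -670/651, 12875/35154, -625/158193, -625/244944]; denominator coefficients [1, -5/3, 125/162, -125/1458].

Taylor coefficients needed (expand at 0): a_0 = 299/434, a_1 = 5/42, a_2 = 25/756, a_3 = 125/6804, a_4 = 3125/244944, a_5 = 3125/314928, a_6 = 15625/1889568, a_7 = 859375/119042784.
Write the denominator as Q(κ) = 1 + q1*κ + q2*κ^2 + q3*κ^3. Requiring Q*f - P = O(κ^8) with deg P <= 4 kills the coefficients of κ^5..κ^7 in Q*f:
  κ^5: a_5 + q1*a_4 + q2*a_3 + q3*a_2 = 0, i.e. 3125/314928 + (3125/244944)*q1 + (125/6804)*q2 + (25/756)*q3 = 0.
  κ^6: a_6 + q1*a_5 + q2*a_4 + q3*a_3 = 0, i.e. 15625/1889568 + (3125/314928)*q1 + (3125/244944)*q2 + (125/6804)*q3 = 0.
  κ^7: a_7 + q1*a_6 + q2*a_5 + q3*a_4 = 0, i.e. 859375/119042784 + (15625/1889568)*q1 + (3125/314928)*q2 + (3125/244944)*q3 = 0.
Solving this linear system: q1 = -5/3, q2 = 125/162, q3 = -125/1458.
The numerator is Q*f truncated at degree 4: P0 = a_0 = 299/434; P1 = a_1 + q1*a_0 = -670/651; P2 = a_2 + q1*a_1 + q2*a_0 = 12875/35154; P3 = a_3 + q1*a_2 + q2*a_1 + q3*a_0 = -625/158193; P4 = a_4 + q1*a_3 + q2*a_2 + q3*a_1 = -625/244944.


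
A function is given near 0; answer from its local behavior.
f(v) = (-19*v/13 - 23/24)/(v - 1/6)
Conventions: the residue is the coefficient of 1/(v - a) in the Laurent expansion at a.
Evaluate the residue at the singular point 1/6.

At the order-1 pole 1/6 set g(v) = (v - (1/6))*f(v) = -19*v/13 - 23/24.
Simple pole: residue = g(a) at a = 1/6, which is -125/104.

The residue is -125/104.


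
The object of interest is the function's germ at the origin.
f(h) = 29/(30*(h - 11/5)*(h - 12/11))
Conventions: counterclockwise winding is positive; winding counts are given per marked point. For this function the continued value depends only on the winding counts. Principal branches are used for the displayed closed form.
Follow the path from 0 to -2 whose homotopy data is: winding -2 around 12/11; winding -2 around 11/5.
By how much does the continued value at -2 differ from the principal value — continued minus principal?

The function is rational, hence single-valued: continuing it around any pole returns the same value, so the difference is 0.

Continued minus principal equals 0.


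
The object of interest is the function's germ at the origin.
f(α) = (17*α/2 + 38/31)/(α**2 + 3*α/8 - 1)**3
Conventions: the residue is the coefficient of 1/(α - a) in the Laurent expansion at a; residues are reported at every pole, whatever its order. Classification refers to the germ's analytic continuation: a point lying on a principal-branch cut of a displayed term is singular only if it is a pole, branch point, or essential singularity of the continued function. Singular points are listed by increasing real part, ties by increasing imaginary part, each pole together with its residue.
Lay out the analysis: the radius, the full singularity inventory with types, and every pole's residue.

Denominator factor (α**2 + 3*α/8 - 1)^3: discriminant 265/64, real irrational roots -3/16 + (1/16)*sqrt(265) and -3/16 - (1/16)*sqrt(265); poles of order 3, moduli -3/16 + (1/16)*sqrt(265) and 3/16 + (1/16)*sqrt(265).
The radius of convergence is the smallest modulus among the singular points: -3/16 + (1/16)*sqrt(265).
The factor α**2 + 3*α/8 - 1 splits as (α - a)(α - a') with a = -3/16 - (1/16)*sqrt(265), a' = -3/16 + (1/16)*sqrt(265). At the order-3 pole a set g(α) = (α - a)^3*f(α) = [17*α/2 + 38/31] / (α - a')^3.
Order-3 pole: residue = g''(a)/2; g''(-3/16 - (1/16)*sqrt(265)) = (897024/115379675)*sqrt(265), so the residue is (448512/115379675)*sqrt(265).
The factor α**2 + 3*α/8 - 1 splits as (α - a)(α - a') with a = -3/16 + (1/16)*sqrt(265), a' = -3/16 - (1/16)*sqrt(265). At the order-3 pole a set g(α) = (α - a)^3*f(α) = [17*α/2 + 38/31] / (α - a')^3.
Order-3 pole: residue = g''(a)/2; g''(-3/16 + (1/16)*sqrt(265)) = -(897024/115379675)*sqrt(265), so the residue is -(448512/115379675)*sqrt(265).
List the singular points by increasing real part (a conjugate pair: the negative imaginary part first).

Radius of convergence at 0: -3/16 + (1/16)*sqrt(265).
At -3/16 - (1/16)*sqrt(265): a pole of order 3; residue (448512/115379675)*sqrt(265).
At -3/16 + (1/16)*sqrt(265): a pole of order 3; residue -(448512/115379675)*sqrt(265).


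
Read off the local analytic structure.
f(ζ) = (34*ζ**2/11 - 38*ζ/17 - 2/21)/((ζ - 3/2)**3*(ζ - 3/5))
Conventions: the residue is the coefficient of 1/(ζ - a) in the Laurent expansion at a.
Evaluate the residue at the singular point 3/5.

The residue is 1271120/2862783.

At the order-1 pole 3/5 set g(ζ) = (ζ - (3/5))*f(ζ) = (34*ζ**2/11 - 38*ζ/17 - 2/21)/(ζ - 3/2)**3.
Simple pole: residue = g(a) at a = 3/5, which is 1271120/2862783.


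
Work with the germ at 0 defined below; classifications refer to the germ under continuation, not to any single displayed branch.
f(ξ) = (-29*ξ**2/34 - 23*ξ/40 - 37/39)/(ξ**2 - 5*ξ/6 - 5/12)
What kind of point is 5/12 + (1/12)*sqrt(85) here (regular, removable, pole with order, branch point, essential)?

The denominator factor ξ**2 - 5*ξ/6 - 5/12 vanishes at 5/12 + (1/12)*sqrt(85) and appears to the power 1; the numerator there equals -117103/63648 - (2623/24480)*sqrt(85), nonzero, and no other factor vanishes.
Hence a pole whose order is the multiplicity, 1.

The point is a pole of order 1.


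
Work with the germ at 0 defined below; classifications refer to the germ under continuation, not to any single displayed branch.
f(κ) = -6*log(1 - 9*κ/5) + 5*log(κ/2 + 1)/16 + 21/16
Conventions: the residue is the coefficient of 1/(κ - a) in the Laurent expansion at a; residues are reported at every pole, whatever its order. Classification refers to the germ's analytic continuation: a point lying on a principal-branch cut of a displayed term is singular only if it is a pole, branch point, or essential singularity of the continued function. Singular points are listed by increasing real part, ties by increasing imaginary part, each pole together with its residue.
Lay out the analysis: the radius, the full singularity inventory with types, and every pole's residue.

Branch term (-6)*log(1 - κ/(5/9)): its argument vanishes at κ = 5/9, a logarithmic branch point, modulus 5/9.
Branch term (5/16)*log(1 - κ/(-2)): its argument vanishes at κ = -2, a logarithmic branch point, modulus 2.
The radius of convergence is the smallest modulus among the singular points: 5/9.
List the singular points by increasing real part (a conjugate pair: the negative imaginary part first).

Radius of convergence at 0: 5/9.
At -2: a logarithmic branch point.
At 5/9: a logarithmic branch point.


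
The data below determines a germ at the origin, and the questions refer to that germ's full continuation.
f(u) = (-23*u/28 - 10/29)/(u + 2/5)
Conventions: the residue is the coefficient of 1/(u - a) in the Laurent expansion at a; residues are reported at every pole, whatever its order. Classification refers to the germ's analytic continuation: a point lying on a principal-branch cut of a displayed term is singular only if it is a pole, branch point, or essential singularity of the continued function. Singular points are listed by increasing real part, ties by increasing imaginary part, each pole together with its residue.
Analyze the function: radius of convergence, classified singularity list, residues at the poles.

Denominator factor (u + 2/5): pole of order 1 at -2/5, modulus 2/5.
The radius of convergence is the smallest modulus among the singular points: 2/5.
At the order-1 pole -2/5 set g(u) = (u - (-2/5))*f(u) = -23*u/28 - 10/29.
Simple pole: residue = g(a) at a = -2/5, which is -33/2030.

Radius of convergence at 0: 2/5.
At -2/5: a pole of order 1; residue -33/2030.


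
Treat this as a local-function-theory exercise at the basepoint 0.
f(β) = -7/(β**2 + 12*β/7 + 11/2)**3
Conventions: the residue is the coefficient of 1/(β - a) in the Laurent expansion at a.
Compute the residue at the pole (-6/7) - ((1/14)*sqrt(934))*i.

The factor β**2 + 12*β/7 + 11/2 splits as (β - a)(β - a') with a = (-6/7) - ((1/14)*sqrt(934))*i, a' = (-6/7) + ((1/14)*sqrt(934))*i. At the order-3 pole a set g(β) = (β - a)^3*f(β) = [-7] / (β - a')^3.
Order-3 pole: residue = g''(a)/2; g''((-6/7) - ((1/14)*sqrt(934))*i) = -((352947/203695126)*sqrt(934))*i, so the residue is -((352947/407390252)*sqrt(934))*i.

The residue is -((352947/407390252)*sqrt(934))*i.


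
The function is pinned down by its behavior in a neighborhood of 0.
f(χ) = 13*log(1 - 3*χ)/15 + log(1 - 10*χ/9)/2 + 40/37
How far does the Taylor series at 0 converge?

Branch term (13/15)*log(1 - χ/(1/3)): its argument vanishes at χ = 1/3, a logarithmic branch point, modulus 1/3.
Branch term (1/2)*log(1 - χ/(9/10)): its argument vanishes at χ = 9/10, a logarithmic branch point, modulus 9/10.
The radius of convergence is the smallest modulus among the singular points: 1/3.

The radius of convergence is 1/3.


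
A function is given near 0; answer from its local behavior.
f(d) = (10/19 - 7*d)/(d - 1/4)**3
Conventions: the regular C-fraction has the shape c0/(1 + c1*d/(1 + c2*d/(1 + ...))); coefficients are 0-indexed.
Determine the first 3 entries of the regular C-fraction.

The regular C-fraction coefficients are [-640/19, 13/10, -6529/130].

Taylor coefficients (expand at 0): a_0 = -640/19, a_1 = 832/19, a_2 = 40704/19.
c0 = a_0 = -640/19. Peel one level at a time: if S = 1 + c*d/S' with S'(0) = 1, then c is the d-coefficient of S and S' = c*d/(S - 1).
S_1 = c0/f = 1 + (13/10)*d + (6529/100)*d^2 + ...; c1 = 13/10.
S_2 = c1*d/(S_1 - 1) = 1 + (-6529/130)*d + ...; c2 = -6529/130.


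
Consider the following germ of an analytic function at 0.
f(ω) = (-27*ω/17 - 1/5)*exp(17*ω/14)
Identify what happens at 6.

The point is a regular point.

There is no denominator, hence no pole anywhere.
The factor exp(17*ω/14) is entire.
So the germ continues analytically to 6.


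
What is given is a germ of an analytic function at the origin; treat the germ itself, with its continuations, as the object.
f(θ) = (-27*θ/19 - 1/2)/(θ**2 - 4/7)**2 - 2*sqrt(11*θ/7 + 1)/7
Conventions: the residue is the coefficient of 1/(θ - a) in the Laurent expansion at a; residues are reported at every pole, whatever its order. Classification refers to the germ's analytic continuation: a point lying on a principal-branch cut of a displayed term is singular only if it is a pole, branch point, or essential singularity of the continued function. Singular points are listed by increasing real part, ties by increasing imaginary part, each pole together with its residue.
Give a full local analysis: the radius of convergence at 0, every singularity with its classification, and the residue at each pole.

Radius of convergence at 0: 7/11.
At -(2/7)*sqrt(7): a pole of order 2; residue -(7/64)*sqrt(7).
At -7/11: an algebraic (square-root) branch point.
At (2/7)*sqrt(7): a pole of order 2; residue (7/64)*sqrt(7).

Denominator factor (θ**2 - 4/7)^2: discriminant 16/7, real irrational roots (2/7)*sqrt(7) and -(2/7)*sqrt(7); poles of order 2, moduli (2/7)*sqrt(7) and (2/7)*sqrt(7).
Branch term (-2/7)*sqrt(1 - θ/(-7/11)): its argument vanishes at θ = -7/11, a square-root branch point, modulus 7/11.
The radius of convergence is the smallest modulus among the singular points: 7/11.
The branch term is analytic at -(2/7)*sqrt(7) and contributes nothing to the residue; only the rational part matters.
The factor θ**2 - 4/7 splits as (θ - a)(θ - a') with a = -(2/7)*sqrt(7), a' = (2/7)*sqrt(7). At the order-2 pole a set g(θ) = (θ - a)^2*(rational part) = [-27*θ/19 - 1/2] / (θ - a')^2.
Order-2 pole: residue = g'(a); g'(-(2/7)*sqrt(7)) = -(7/64)*sqrt(7), so the residue is -(7/64)*sqrt(7).
The branch term is analytic at (2/7)*sqrt(7) and contributes nothing to the residue; only the rational part matters.
The factor θ**2 - 4/7 splits as (θ - a)(θ - a') with a = (2/7)*sqrt(7), a' = -(2/7)*sqrt(7). At the order-2 pole a set g(θ) = (θ - a)^2*(rational part) = [-27*θ/19 - 1/2] / (θ - a')^2.
Order-2 pole: residue = g'(a); g'((2/7)*sqrt(7)) = (7/64)*sqrt(7), so the residue is (7/64)*sqrt(7).
List the singular points by increasing real part (a conjugate pair: the negative imaginary part first).


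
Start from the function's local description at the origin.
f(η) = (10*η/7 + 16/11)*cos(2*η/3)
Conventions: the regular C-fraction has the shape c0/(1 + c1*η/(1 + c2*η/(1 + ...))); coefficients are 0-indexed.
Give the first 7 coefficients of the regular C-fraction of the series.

The regular C-fraction coefficients are [16/11, -55/56, 33497/27720, -112/495, -15400/100491, -4664605/5627496, 19346542217/19591341000].

Taylor coefficients (expand at 0): a_0 = 16/11, a_1 = 10/7, a_2 = -32/99, a_3 = -20/63, a_4 = 32/2673, a_5 = 20/1701, a_6 = -64/360855.
c0 = a_0 = 16/11. Peel one level at a time: if S = 1 + c*η/S' with S'(0) = 1, then c is the η-coefficient of S and S' = c*η/(S - 1).
S_1 = c0/f = 1 + (-55/56)*η + (33497/28224)*η^2 + ...; c1 = -55/56.
S_2 = c1*η/(S_1 - 1) = 1 + (33497/27720)*η + (66994/245025)*η^2 + ...; c2 = 33497/27720.
S_3 = c2*η/(S_2 - 1) = 1 + (-112/495)*η + (-31360/904419)*η^2 + ...; c3 = -112/495.
S_4 = c3*η/(S_3 - 1) = 1 + (-15400/100491)*η + (-1282766375/10098441081)*η^2 + ...; c4 = -15400/100491.
S_5 = c4*η/(S_4 - 1) = 1 + (-4664605/5627496)*η + (19346542217/23635483200)*η^2 + ...; c5 = -4664605/5627496.
S_6 = c5*η/(S_5 - 1) = 1 + (19346542217/19591341000)*η + ...; c6 = 19346542217/19591341000.
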